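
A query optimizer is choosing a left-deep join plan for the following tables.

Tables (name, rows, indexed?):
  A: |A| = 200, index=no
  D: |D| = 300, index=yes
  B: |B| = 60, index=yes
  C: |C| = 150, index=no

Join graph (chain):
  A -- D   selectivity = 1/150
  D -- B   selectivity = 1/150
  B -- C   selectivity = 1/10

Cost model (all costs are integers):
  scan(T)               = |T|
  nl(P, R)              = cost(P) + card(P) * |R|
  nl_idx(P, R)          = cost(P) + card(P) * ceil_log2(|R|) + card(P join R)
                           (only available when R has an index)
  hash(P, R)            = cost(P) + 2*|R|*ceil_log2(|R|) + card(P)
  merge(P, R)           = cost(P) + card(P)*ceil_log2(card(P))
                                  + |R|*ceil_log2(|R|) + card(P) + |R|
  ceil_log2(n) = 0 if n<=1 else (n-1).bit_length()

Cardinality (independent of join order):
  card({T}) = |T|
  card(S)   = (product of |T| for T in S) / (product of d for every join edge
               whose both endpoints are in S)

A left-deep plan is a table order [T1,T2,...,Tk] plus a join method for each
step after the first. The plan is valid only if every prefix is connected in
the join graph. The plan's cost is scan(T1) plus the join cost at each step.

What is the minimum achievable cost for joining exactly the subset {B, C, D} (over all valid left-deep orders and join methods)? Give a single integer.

3030

Selinger DP over subsets of {B,C,D}:
  {D}: scan cost=300, card=300
  {B}: scan cost=60, card=60
  {C}: scan cost=150, card=150
  {BD}: card=120; try (D,nl_idx)→720, (B,hash)→1320, (B,nl_idx)→2220, (D,merge)→3480, (B,merge)→3720, (D,hash)→5520 …(+2); best=720 via (D,nl_idx)
  {BC}: card=900; try (B,hash)→1020, (C,merge)→1830, (B,merge)→1920, (B,nl_idx)→1950, (C,hash)→2520, (C,nl)→9060 …(+1); best=1020 via (B,hash)
  {BCD}: card=1800; try (C,merge)→3030, (C,hash)→3240, (D,hash)→7320, (D,nl_idx)→10920, (D,merge)→13920, (C,nl)→18720 …(+1); best=3030 via (C,merge)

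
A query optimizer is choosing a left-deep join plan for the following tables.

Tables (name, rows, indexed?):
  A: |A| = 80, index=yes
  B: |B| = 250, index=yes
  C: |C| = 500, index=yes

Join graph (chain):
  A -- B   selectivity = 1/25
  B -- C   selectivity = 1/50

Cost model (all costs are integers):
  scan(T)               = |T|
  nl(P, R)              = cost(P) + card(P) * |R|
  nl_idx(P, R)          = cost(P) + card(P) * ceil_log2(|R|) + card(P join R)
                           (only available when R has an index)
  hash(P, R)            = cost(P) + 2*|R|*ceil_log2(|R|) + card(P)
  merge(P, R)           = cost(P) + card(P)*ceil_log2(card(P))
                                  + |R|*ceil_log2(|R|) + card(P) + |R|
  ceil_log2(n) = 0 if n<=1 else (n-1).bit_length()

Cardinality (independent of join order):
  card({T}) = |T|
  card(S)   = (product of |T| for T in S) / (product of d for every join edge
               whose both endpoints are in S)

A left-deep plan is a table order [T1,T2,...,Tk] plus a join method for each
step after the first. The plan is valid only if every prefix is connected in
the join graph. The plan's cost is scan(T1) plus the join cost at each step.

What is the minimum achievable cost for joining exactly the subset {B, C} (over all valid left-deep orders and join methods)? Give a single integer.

5000

Selinger DP over subsets of {B,C}:
  {B}: scan cost=250, card=250
  {C}: scan cost=500, card=500
  {BC}: card=2500; try (C,nl_idx)→5000, (B,hash)→5000, (B,nl_idx)→7000, (C,merge)→7500, (B,merge)→7750, (C,hash)→9500 …(+2); best=5000 via (C,nl_idx)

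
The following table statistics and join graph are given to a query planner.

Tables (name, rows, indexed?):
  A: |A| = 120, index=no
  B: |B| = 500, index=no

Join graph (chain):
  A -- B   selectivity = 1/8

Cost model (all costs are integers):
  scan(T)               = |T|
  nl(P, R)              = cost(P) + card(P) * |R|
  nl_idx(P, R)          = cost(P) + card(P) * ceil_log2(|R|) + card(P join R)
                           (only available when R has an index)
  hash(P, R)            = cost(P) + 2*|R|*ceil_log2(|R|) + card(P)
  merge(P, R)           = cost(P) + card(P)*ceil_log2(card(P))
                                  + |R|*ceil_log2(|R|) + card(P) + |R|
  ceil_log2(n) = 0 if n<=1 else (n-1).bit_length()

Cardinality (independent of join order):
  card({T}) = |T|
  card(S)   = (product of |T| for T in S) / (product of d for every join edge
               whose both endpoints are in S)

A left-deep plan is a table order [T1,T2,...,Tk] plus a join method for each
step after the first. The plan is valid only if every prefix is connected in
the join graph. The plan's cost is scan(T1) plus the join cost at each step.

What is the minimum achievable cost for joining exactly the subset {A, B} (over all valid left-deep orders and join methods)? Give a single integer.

Selinger DP over subsets of {A,B}:
  {A}: scan cost=120, card=120
  {B}: scan cost=500, card=500
  {AB}: card=7500; try (A,hash)→2680, (B,merge)→6080, (A,merge)→6460, (B,hash)→9240, (B,nl)→60120, (A,nl)→60500; best=2680 via (A,hash)

2680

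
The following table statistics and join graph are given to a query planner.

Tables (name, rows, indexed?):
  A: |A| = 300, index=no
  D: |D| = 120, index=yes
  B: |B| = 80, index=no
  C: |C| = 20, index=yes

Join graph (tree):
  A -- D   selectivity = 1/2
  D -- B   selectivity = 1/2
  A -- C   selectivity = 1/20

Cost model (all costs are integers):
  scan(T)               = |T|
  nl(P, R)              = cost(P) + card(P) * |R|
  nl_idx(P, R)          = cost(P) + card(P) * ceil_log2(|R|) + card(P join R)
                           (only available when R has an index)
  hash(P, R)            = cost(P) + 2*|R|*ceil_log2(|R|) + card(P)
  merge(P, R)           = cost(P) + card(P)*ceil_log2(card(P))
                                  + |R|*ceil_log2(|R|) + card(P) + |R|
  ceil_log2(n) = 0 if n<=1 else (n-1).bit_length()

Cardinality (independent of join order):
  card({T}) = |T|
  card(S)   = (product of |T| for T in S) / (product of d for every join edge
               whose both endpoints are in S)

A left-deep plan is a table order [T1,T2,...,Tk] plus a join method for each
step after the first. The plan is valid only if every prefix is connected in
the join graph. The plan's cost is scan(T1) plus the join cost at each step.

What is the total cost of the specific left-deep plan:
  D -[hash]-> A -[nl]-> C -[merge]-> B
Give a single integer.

654280

step 1: scan D: cost=120, card=120
step 2: join A via hash
    card(P join A) = 120*300/(2) = 18000
    cost = 120 + 2*300*9 + 120 = 5640
step 3: join C via nl
    card(P join C) = 18000*20/(20) = 18000
    cost = 5640 + 18000*20 = 365640
step 4: join B via merge
    card(P join B) = 18000*80/(2) = 720000
    cost = 365640 + 18000*15 + 80*7 + 18000 + 80 = 654280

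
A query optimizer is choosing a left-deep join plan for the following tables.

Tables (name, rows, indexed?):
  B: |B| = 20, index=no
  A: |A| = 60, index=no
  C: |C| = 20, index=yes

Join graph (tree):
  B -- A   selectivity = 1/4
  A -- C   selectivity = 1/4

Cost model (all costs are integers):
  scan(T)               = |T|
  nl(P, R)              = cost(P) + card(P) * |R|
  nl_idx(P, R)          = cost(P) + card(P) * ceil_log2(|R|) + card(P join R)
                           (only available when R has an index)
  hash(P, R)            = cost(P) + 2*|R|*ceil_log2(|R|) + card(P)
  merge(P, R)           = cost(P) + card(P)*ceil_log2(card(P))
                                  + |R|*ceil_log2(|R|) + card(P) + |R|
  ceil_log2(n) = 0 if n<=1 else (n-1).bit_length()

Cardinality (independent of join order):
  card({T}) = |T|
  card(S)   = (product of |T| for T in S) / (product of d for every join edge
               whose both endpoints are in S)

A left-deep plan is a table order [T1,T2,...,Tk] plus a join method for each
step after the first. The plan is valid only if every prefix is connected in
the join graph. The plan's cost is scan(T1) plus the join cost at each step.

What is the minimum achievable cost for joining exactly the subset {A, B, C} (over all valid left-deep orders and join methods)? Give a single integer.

820

Selinger DP over subsets of {A,B,C}:
  {B}: scan cost=20, card=20
  {A}: scan cost=60, card=60
  {C}: scan cost=20, card=20
  {AB}: card=300; try (B,hash)→320, (A,merge)→560, (B,merge)→600, (A,hash)→760, (A,nl)→1220, (B,nl)→1260; best=320 via (B,hash)
  {AC}: card=300; try (C,hash)→320, (A,merge)→560, (C,merge)→600, (C,nl_idx)→660, (A,hash)→760, (A,nl)→1220 …(+1); best=320 via (C,hash)
  {ABC}: card=1500; try (C,hash)→820, (B,hash)→820, (C,nl_idx)→3320, (C,merge)→3440, (B,merge)→3440, (C,nl)→6320 …(+1); best=820 via (C,hash)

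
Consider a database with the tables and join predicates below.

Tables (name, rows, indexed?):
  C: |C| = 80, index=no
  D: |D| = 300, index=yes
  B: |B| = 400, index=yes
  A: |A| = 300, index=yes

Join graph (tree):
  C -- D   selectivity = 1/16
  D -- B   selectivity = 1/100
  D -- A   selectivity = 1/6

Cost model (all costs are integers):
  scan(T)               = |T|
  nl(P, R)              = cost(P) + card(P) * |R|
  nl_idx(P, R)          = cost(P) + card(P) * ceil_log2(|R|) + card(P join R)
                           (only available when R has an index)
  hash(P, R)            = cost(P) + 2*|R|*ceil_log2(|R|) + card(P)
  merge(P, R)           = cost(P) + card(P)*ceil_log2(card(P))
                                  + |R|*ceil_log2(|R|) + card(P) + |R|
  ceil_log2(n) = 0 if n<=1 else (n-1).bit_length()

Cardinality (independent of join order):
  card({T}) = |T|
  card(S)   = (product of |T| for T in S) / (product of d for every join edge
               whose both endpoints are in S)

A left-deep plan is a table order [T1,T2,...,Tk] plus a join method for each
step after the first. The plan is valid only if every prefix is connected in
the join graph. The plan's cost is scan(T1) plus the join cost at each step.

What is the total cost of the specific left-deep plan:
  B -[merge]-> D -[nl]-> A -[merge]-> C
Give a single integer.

1388040

step 1: scan B: cost=400, card=400
step 2: join D via merge
    card(P join D) = 400*300/(100) = 1200
    cost = 400 + 400*9 + 300*9 + 400 + 300 = 7400
step 3: join A via nl
    card(P join A) = 1200*300/(6) = 60000
    cost = 7400 + 1200*300 = 367400
step 4: join C via merge
    card(P join C) = 60000*80/(16) = 300000
    cost = 367400 + 60000*16 + 80*7 + 60000 + 80 = 1388040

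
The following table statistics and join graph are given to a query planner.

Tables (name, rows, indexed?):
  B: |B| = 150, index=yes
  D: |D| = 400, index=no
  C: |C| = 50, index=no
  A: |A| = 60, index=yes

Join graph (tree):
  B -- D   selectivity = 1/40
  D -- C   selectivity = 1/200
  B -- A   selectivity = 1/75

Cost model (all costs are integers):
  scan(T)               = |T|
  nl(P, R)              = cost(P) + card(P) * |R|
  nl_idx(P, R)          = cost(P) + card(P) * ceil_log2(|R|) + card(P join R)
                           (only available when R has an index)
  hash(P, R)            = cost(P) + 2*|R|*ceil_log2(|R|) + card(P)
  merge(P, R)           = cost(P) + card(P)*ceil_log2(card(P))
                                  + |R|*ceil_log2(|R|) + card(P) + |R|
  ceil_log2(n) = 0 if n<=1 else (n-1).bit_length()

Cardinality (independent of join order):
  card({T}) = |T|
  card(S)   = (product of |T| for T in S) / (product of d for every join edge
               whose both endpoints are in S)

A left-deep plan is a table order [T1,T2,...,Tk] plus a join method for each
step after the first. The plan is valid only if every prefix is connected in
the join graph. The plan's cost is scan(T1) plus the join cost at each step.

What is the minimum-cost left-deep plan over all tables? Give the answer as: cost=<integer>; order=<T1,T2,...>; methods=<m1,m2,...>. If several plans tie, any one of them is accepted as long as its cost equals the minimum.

cost=3670; order=D,C,B,A; methods=hash,nl_idx,hash

Selinger DP (subsets sized 1..n):
  {B}: scan cost=150, card=150
  {D}: scan cost=400, card=400
  {C}: scan cost=50, card=50
  {A}: scan cost=60, card=60
  {BD}: card=1500; try (B,hash)→3200, (B,nl_idx)→5100, (D,merge)→5500, (B,merge)→5750, (D,hash)→7500, (D,nl)→60150 …(+1); best=3200 via (B,hash)
  {AB}: card=120; try (B,nl_idx)→660, (A,hash)→1020, (A,nl_idx)→1170, (B,merge)→1830, (A,merge)→1920, (B,hash)→2520 …(+2); best=660 via (B,nl_idx)
  {CD}: card=100; try (C,hash)→1400, (D,merge)→4400, (C,merge)→4750, (D,hash)→7300, (D,nl)→20050, (C,nl)→20400; best=1400 via (C,hash)
  {BCD}: card=375; try (B,nl_idx)→2575, (B,merge)→3550, (B,hash)→3900, (C,hash)→5300, (B,nl)→16400, (C,merge)→21550 …(+1); best=2575 via (B,nl_idx)
  {ABD}: card=1200; try (A,hash)→5420, (D,merge)→5620, (D,hash)→7980, (A,nl_idx)→13400, (A,merge)→21620, (D,nl)→48660 …(+1); best=5420 via (A,hash)
  {ABCD}: card=300; try (A,hash)→3670, (A,nl_idx)→5125, (A,merge)→6745, (C,hash)→7220, (C,merge)→20170, (A,nl)→25075 …(+1); best=3670 via (A,hash)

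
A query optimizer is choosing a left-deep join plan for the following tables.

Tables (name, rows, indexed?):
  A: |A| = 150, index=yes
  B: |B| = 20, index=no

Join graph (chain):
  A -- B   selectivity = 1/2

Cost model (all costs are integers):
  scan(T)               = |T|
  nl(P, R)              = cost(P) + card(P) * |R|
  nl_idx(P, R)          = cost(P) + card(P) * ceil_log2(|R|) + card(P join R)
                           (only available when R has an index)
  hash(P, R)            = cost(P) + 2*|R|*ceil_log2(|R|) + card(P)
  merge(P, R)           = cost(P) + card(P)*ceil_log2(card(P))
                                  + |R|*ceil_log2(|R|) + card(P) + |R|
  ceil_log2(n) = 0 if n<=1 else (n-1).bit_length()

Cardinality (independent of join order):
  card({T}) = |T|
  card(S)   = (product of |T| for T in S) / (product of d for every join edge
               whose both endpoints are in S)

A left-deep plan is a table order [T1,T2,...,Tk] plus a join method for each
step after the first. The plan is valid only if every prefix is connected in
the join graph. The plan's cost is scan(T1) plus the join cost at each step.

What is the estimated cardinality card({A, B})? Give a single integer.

1500

Tables in S: A(150), B(20)
Edges inside S: A-B(d=2)
numerator = 150 * 20 = 3000
denominator = 2 = 2
card(S) = 3000 / 2 = 1500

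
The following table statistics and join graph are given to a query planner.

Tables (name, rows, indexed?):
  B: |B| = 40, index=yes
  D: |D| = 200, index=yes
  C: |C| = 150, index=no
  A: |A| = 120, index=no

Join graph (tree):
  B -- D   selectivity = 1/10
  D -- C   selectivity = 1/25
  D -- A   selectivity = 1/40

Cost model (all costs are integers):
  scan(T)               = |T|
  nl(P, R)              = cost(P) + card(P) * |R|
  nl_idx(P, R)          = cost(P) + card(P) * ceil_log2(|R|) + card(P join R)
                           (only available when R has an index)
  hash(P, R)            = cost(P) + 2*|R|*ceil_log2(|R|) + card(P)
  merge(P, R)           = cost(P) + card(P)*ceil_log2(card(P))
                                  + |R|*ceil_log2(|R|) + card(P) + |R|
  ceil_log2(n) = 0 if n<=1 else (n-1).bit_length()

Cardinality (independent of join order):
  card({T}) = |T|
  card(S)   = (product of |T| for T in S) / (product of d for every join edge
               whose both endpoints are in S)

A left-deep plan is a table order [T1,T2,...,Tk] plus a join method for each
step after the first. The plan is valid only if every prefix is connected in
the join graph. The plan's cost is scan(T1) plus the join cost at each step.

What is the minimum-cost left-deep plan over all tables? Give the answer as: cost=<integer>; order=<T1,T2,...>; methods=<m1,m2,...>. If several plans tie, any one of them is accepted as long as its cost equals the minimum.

Selinger DP (subsets sized 1..n):
  {B}: scan cost=40, card=40
  {D}: scan cost=200, card=200
  {C}: scan cost=150, card=150
  {A}: scan cost=120, card=120
  {BD}: card=800; try (B,hash)→880, (D,nl_idx)→1160, (D,merge)→2120, (B,nl_idx)→2200, (B,merge)→2280, (D,hash)→3280 …(+2); best=880 via (B,hash)
  {CD}: card=1200; try (D,nl_idx)→2550, (C,hash)→2800, (D,merge)→3300, (C,merge)→3350, (D,hash)→3500, (D,nl)→30150 …(+1); best=2550 via (D,nl_idx)
  {AD}: card=600; try (D,nl_idx)→1680, (A,hash)→2080, (D,merge)→2880, (A,merge)→2960, (D,hash)→3440, (D,nl)→24120 …(+1); best=1680 via (D,nl_idx)
  {BCD}: card=4800; try (C,hash)→4080, (B,hash)→4230, (C,merge)→11030, (B,nl_idx)→14550, (B,merge)→17230, (B,nl)→50550 …(+1); best=4080 via (C,hash)
  {ABD}: card=2400; try (B,hash)→2760, (A,hash)→3360, (B,nl_idx)→7680, (B,merge)→8560, (A,merge)→10640, (B,nl)→25680 …(+1); best=2760 via (B,hash)
  {ACD}: card=3600; try (C,hash)→4680, (A,hash)→5430, (C,merge)→9630, (A,merge)→17910, (C,nl)→91680, (A,nl)→146550; best=4680 via (C,hash)
  {ABCD}: card=14400; try (C,hash)→7560, (B,hash)→8760, (A,hash)→10560, (C,merge)→35310, (B,nl_idx)→40680, (B,merge)→51760 …(+4); best=7560 via (C,hash)

cost=7560; order=A,D,B,C; methods=nl_idx,hash,hash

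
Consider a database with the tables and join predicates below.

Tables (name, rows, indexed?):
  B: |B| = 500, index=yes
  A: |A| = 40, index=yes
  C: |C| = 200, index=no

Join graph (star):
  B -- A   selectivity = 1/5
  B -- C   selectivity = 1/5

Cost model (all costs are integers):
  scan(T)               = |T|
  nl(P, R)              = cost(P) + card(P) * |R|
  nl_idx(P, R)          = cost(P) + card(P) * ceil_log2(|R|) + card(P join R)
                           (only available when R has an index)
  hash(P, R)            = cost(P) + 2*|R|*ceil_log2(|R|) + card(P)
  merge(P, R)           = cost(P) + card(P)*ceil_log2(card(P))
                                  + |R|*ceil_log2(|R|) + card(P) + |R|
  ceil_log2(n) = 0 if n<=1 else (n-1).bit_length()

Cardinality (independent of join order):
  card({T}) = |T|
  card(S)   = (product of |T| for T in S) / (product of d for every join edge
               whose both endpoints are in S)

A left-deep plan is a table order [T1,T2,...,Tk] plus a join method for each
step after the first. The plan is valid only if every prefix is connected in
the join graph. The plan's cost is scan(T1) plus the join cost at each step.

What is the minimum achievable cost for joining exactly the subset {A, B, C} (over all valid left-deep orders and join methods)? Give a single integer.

8680

Selinger DP over subsets of {A,B,C}:
  {B}: scan cost=500, card=500
  {A}: scan cost=40, card=40
  {C}: scan cost=200, card=200
  {AB}: card=4000; try (A,hash)→1480, (B,nl_idx)→4400, (B,merge)→5320, (A,merge)→5780, (A,nl_idx)→7500, (B,hash)→9080 …(+2); best=1480 via (A,hash)
  {BC}: card=20000; try (C,hash)→4200, (B,merge)→7000, (C,merge)→7300, (B,hash)→9400, (B,nl_idx)→22000, (B,nl)→100200 …(+1); best=4200 via (C,hash)
  {ABC}: card=160000; try (C,hash)→8680, (A,hash)→24680, (C,merge)→55280, (A,nl_idx)→284200, (A,merge)→324480, (C,nl)→801480 …(+1); best=8680 via (C,hash)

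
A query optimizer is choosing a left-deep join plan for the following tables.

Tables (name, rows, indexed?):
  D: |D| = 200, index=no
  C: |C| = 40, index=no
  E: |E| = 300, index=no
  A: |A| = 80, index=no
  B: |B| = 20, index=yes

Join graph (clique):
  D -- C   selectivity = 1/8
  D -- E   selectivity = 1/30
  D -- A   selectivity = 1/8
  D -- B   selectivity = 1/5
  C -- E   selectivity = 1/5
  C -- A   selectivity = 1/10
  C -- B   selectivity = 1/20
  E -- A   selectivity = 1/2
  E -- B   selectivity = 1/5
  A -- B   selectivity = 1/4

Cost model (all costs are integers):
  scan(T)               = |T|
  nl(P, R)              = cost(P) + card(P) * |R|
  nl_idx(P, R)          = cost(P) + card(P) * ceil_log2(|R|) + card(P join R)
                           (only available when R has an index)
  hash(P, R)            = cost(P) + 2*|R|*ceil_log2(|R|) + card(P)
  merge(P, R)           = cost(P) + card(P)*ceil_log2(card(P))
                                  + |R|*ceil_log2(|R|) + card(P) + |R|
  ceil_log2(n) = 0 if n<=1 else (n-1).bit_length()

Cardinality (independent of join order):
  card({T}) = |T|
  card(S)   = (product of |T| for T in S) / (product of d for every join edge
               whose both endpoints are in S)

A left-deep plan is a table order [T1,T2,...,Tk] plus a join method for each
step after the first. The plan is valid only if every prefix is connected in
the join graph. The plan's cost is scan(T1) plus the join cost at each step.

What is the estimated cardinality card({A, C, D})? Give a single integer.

Tables in S: A(80), C(40), D(200)
Edges inside S: D-C(d=8), D-A(d=8), C-A(d=10)
numerator = 80 * 40 * 200 = 640000
denominator = 8 * 8 * 10 = 640
card(S) = 640000 / 640 = 1000

1000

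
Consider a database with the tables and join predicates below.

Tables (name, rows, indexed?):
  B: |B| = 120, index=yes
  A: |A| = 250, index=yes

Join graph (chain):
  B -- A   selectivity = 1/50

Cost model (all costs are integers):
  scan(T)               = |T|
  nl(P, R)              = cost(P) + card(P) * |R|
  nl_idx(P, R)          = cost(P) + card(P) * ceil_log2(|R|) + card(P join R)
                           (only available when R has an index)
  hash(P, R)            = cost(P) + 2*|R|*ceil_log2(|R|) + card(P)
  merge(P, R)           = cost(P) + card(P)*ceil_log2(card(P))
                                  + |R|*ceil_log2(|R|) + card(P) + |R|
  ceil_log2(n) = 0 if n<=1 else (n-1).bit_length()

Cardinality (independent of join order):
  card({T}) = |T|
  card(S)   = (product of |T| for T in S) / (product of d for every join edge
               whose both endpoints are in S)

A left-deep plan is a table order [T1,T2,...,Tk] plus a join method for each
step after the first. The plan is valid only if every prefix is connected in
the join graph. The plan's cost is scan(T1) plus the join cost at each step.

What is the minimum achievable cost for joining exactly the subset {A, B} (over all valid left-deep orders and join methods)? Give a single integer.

1680

Selinger DP over subsets of {A,B}:
  {B}: scan cost=120, card=120
  {A}: scan cost=250, card=250
  {AB}: card=600; try (A,nl_idx)→1680, (B,hash)→2180, (B,nl_idx)→2600, (A,merge)→3330, (B,merge)→3460, (A,hash)→4240 …(+2); best=1680 via (A,nl_idx)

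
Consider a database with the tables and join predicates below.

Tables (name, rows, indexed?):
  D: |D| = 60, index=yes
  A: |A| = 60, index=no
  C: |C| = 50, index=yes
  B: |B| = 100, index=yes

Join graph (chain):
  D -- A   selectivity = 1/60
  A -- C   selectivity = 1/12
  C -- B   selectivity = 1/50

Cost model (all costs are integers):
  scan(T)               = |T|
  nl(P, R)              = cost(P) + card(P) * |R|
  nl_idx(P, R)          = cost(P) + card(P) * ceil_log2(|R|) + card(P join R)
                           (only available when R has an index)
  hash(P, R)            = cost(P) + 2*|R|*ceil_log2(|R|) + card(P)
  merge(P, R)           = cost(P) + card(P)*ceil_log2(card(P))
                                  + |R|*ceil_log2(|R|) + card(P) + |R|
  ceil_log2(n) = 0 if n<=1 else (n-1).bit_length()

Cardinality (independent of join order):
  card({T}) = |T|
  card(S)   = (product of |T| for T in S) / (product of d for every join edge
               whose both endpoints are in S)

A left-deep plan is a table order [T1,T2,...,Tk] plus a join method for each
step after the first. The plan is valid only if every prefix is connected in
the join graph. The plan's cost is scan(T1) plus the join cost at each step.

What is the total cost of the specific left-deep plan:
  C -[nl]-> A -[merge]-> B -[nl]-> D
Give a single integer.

36100

step 1: scan C: cost=50, card=50
step 2: join A via nl
    card(P join A) = 50*60/(12) = 250
    cost = 50 + 50*60 = 3050
step 3: join B via merge
    card(P join B) = 250*100/(50) = 500
    cost = 3050 + 250*8 + 100*7 + 250 + 100 = 6100
step 4: join D via nl
    card(P join D) = 500*60/(60) = 500
    cost = 6100 + 500*60 = 36100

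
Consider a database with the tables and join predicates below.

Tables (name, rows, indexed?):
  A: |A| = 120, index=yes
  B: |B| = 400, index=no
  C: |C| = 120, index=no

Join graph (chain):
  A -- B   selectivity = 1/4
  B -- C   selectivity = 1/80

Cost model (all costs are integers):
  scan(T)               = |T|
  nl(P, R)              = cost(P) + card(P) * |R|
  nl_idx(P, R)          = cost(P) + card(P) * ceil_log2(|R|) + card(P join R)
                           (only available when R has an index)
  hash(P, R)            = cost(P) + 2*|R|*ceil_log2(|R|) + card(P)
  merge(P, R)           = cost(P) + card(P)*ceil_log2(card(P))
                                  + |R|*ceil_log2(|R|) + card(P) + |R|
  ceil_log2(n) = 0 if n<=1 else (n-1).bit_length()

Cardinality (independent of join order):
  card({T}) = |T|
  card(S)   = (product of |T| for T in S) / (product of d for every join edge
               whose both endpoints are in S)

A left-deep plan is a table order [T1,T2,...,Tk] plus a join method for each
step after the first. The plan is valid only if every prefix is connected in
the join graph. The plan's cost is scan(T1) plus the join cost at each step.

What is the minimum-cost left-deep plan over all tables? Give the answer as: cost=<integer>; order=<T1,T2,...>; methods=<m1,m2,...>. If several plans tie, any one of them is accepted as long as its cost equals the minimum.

Selinger DP (subsets sized 1..n):
  {A}: scan cost=120, card=120
  {B}: scan cost=400, card=400
  {C}: scan cost=120, card=120
  {AB}: card=12000; try (A,hash)→2480, (B,merge)→5080, (A,merge)→5360, (B,hash)→7440, (A,nl_idx)→15200, (B,nl)→48120 …(+1); best=2480 via (A,hash)
  {BC}: card=600; try (C,hash)→2480, (B,merge)→5080, (C,merge)→5360, (B,hash)→7440, (B,nl)→48120, (C,nl)→48400; best=2480 via (C,hash)
  {ABC}: card=18000; try (A,hash)→4760, (A,merge)→10040, (C,hash)→16160, (A,nl_idx)→24680, (A,nl)→74480, (C,merge)→183440 …(+1); best=4760 via (A,hash)

cost=4760; order=B,C,A; methods=hash,hash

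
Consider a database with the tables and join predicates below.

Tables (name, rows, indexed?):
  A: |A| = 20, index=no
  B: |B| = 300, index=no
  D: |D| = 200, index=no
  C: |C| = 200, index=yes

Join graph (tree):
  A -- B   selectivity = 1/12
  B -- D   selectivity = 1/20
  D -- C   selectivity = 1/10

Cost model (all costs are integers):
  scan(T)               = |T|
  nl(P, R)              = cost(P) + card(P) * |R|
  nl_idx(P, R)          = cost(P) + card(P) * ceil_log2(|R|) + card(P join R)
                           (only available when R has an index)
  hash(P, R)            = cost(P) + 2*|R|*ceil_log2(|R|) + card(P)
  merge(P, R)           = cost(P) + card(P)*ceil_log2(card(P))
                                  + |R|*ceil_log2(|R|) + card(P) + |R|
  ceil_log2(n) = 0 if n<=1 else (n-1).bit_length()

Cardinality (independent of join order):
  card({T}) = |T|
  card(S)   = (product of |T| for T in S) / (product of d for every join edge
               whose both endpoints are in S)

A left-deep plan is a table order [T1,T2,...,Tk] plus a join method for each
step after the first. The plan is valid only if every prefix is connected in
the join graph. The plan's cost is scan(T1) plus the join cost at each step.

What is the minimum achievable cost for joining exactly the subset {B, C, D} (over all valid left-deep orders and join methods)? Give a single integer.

Selinger DP over subsets of {B,C,D}:
  {B}: scan cost=300, card=300
  {D}: scan cost=200, card=200
  {C}: scan cost=200, card=200
  {BD}: card=3000; try (D,hash)→3800, (B,merge)→5000, (D,merge)→5100, (B,hash)→5800, (B,nl)→60200, (D,nl)→60300; best=3800 via (D,hash)
  {CD}: card=4000; try (D,hash)→3600, (C,hash)→3600, (D,merge)→3800, (C,merge)→3800, (C,nl_idx)→5800, (D,nl)→40200 …(+1); best=3600 via (D,hash)
  {BCD}: card=60000; try (C,hash)→10000, (B,hash)→13000, (C,merge)→44600, (B,merge)→58600, (C,nl_idx)→87800, (C,nl)→603800 …(+1); best=10000 via (C,hash)

10000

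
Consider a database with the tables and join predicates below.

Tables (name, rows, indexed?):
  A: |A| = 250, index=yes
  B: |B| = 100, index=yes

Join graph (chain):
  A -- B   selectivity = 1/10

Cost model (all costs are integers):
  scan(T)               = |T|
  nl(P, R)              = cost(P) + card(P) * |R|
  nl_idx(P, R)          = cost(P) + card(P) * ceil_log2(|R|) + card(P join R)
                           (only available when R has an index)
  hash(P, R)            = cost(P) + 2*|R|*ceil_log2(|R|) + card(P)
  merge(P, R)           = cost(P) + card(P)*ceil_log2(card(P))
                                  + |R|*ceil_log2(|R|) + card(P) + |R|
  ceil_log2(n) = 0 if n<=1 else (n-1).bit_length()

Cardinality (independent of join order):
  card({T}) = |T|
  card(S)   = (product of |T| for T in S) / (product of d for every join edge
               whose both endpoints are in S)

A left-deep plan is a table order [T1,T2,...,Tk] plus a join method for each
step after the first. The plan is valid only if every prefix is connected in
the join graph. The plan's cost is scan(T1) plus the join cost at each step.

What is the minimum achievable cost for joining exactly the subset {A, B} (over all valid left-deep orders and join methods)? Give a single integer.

Selinger DP over subsets of {A,B}:
  {A}: scan cost=250, card=250
  {B}: scan cost=100, card=100
  {AB}: card=2500; try (B,hash)→1900, (A,merge)→3150, (B,merge)→3300, (A,nl_idx)→3400, (A,hash)→4200, (B,nl_idx)→4500 …(+2); best=1900 via (B,hash)

1900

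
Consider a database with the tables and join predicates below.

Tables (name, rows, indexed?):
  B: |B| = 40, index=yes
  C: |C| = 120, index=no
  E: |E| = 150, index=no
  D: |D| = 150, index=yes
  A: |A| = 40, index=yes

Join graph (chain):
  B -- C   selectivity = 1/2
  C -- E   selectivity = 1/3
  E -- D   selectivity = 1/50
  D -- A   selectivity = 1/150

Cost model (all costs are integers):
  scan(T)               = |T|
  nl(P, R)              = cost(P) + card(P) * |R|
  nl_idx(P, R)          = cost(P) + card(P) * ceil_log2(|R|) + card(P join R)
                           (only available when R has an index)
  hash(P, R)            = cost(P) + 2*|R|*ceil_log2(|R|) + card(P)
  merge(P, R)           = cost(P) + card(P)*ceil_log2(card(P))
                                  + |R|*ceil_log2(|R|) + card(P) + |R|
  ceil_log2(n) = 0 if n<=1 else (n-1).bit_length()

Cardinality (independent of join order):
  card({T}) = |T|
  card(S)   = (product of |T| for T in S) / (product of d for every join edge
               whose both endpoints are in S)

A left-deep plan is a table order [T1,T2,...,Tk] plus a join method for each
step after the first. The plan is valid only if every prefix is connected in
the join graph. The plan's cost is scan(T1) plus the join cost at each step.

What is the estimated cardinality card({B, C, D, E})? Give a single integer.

Tables in S: B(40), C(120), D(150), E(150)
Edges inside S: B-C(d=2), C-E(d=3), E-D(d=50)
numerator = 40 * 120 * 150 * 150 = 108000000
denominator = 2 * 3 * 50 = 300
card(S) = 108000000 / 300 = 360000

360000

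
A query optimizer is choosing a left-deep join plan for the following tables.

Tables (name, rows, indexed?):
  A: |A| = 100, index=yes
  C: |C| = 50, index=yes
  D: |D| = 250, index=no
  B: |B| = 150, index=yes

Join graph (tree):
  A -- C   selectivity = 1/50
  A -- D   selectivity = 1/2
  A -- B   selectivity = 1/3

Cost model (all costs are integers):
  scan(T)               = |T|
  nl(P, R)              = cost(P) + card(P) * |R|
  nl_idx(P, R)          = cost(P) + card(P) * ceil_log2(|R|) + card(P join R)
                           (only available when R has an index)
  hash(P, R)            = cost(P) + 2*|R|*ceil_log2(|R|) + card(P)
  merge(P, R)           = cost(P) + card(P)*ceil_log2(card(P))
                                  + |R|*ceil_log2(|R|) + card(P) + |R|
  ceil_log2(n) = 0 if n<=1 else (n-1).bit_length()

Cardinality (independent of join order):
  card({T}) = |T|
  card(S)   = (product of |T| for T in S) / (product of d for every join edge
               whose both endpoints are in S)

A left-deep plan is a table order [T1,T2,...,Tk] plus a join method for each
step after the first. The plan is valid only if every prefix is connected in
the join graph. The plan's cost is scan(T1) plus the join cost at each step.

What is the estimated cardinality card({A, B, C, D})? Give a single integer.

Tables in S: A(100), B(150), C(50), D(250)
Edges inside S: A-C(d=50), A-D(d=2), A-B(d=3)
numerator = 100 * 150 * 50 * 250 = 187500000
denominator = 50 * 2 * 3 = 300
card(S) = 187500000 / 300 = 625000

625000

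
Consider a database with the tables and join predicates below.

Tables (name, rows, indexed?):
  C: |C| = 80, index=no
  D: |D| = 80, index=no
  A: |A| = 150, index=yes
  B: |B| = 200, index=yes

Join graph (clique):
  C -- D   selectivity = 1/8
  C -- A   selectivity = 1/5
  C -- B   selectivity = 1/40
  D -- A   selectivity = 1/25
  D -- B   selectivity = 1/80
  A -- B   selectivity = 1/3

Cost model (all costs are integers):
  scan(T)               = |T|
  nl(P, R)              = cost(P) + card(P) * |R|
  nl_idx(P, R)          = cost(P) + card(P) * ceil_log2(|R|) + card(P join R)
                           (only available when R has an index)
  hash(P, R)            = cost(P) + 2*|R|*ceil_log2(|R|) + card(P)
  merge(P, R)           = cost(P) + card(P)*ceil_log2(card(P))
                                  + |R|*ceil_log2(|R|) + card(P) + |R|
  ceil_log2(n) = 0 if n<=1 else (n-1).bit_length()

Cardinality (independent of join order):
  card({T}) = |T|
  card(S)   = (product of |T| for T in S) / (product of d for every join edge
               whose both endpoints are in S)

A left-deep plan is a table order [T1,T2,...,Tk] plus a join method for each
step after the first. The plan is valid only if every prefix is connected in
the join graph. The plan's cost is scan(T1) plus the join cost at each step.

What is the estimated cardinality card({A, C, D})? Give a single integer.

Tables in S: A(150), C(80), D(80)
Edges inside S: C-D(d=8), C-A(d=5), D-A(d=25)
numerator = 150 * 80 * 80 = 960000
denominator = 8 * 5 * 25 = 1000
card(S) = 960000 / 1000 = 960

960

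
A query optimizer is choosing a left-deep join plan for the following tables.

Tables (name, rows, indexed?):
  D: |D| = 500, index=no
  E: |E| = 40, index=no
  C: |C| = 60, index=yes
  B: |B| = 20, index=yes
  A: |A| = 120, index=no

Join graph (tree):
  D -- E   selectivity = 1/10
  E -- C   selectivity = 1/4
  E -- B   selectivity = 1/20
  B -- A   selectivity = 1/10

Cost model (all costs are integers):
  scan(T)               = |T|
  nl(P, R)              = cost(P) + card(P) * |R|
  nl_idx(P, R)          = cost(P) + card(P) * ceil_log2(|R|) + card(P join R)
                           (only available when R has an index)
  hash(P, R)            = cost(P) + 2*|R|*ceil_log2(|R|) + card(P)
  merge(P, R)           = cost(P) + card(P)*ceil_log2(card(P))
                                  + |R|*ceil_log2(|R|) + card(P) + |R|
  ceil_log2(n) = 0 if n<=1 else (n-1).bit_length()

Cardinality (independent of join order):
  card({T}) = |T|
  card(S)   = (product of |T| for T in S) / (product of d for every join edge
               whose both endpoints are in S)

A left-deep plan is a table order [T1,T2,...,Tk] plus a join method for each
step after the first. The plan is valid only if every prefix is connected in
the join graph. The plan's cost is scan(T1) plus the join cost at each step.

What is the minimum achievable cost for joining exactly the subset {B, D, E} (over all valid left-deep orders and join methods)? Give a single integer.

Selinger DP over subsets of {B,D,E}:
  {D}: scan cost=500, card=500
  {E}: scan cost=40, card=40
  {B}: scan cost=20, card=20
  {DE}: card=2000; try (E,hash)→1480, (D,merge)→5320, (E,merge)→5780, (D,hash)→9080, (D,nl)→20040, (E,nl)→20500; best=1480 via (E,hash)
  {BE}: card=40; try (B,hash)→280, (B,nl_idx)→280, (E,merge)→420, (B,merge)→440, (E,hash)→520, (E,nl)→820 …(+1); best=280 via (B,hash)
  {BDE}: card=2000; try (B,hash)→3680, (D,merge)→5560, (D,hash)→9320, (B,nl_idx)→13480, (D,nl)→20280, (B,merge)→25600 …(+1); best=3680 via (B,hash)

3680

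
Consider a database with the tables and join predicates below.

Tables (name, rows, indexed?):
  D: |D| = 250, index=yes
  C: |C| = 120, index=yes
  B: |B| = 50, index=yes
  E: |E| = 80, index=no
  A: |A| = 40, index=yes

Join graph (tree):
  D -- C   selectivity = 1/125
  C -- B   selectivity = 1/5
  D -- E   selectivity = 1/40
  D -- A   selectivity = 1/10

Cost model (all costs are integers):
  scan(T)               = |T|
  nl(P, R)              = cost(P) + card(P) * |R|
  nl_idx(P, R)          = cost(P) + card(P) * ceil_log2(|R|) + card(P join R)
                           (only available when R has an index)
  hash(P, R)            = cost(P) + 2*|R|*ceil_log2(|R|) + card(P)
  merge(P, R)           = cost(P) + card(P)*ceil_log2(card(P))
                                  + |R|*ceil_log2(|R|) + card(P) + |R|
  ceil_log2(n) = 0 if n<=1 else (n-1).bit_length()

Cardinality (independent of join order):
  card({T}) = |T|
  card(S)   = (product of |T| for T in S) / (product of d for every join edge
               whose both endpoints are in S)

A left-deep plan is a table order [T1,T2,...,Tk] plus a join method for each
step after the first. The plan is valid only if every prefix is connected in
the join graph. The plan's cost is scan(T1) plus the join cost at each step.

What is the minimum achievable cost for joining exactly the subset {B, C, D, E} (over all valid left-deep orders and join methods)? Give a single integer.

Selinger DP over subsets of {B,C,D,E}:
  {D}: scan cost=250, card=250
  {C}: scan cost=120, card=120
  {B}: scan cost=50, card=50
  {E}: scan cost=80, card=80
  {CD}: card=240; try (D,nl_idx)→1320, (C,hash)→2180, (C,nl_idx)→2240, (D,merge)→3330, (C,merge)→3460, (D,hash)→4240 …(+2); best=1320 via (D,nl_idx)
  {DE}: card=500; try (D,nl_idx)→1220, (E,hash)→1620, (D,merge)→2970, (E,merge)→3140, (D,hash)→4160, (D,nl)→20080 …(+1); best=1220 via (D,nl_idx)
  {BC}: card=1200; try (B,hash)→840, (C,merge)→1360, (B,merge)→1430, (C,nl_idx)→1600, (C,hash)→1780, (B,nl_idx)→2040 …(+2); best=840 via (B,hash)
  {BCD}: card=2400; try (B,hash)→2160, (B,merge)→3830, (B,nl_idx)→5160, (D,hash)→6040, (D,nl_idx)→12840, (B,nl)→13320 …(+2); best=2160 via (B,hash)
  {CDE}: card=480; try (E,hash)→2680, (C,hash)→3400, (E,merge)→4120, (C,nl_idx)→5200, (C,merge)→7180, (E,nl)→20520 …(+1); best=2680 via (E,hash)
  {BCDE}: card=4800; try (B,hash)→3760, (E,hash)→5680, (B,merge)→7830, (B,nl_idx)→10360, (B,nl)→26680, (E,merge)→34000 …(+1); best=3760 via (B,hash)

3760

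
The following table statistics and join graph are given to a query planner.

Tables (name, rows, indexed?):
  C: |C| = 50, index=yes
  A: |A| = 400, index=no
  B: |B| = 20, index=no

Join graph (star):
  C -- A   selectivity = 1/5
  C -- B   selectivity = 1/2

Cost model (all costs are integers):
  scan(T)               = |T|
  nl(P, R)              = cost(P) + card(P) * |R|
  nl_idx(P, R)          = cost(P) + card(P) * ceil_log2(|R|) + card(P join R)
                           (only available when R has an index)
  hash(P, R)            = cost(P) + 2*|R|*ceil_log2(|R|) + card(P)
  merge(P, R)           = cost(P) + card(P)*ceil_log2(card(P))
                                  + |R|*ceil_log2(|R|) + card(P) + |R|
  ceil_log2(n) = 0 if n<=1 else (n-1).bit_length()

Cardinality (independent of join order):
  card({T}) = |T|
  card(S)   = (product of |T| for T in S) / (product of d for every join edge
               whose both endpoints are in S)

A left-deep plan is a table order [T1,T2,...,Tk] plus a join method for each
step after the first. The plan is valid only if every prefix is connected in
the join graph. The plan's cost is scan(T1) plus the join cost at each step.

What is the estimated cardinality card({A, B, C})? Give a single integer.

Tables in S: A(400), B(20), C(50)
Edges inside S: C-A(d=5), C-B(d=2)
numerator = 400 * 20 * 50 = 400000
denominator = 5 * 2 = 10
card(S) = 400000 / 10 = 40000

40000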